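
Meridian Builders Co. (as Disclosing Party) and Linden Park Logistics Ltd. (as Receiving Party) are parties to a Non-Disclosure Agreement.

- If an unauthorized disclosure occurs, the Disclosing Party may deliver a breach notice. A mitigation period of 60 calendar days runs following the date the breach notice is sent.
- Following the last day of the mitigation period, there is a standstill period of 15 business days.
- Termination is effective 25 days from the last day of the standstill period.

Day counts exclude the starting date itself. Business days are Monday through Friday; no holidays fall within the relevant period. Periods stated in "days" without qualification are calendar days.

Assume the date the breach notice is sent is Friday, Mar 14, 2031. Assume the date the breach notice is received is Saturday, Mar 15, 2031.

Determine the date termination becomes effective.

Jun 28, 2031

The last day of the mitigation period: Mar 14, 2031 + 60 days = May 13, 2031.
The last day of the standstill period: 15 business days after Tuesday, May 13, 2031, skipping weekends — May 14, May 15, May 16, May 19, …, May 30, Jun 2, Jun 3 — lands on Tuesday, Jun 3, 2031.
The date termination becomes effective: Jun 3, 2031 + 25 days = Jun 28, 2031.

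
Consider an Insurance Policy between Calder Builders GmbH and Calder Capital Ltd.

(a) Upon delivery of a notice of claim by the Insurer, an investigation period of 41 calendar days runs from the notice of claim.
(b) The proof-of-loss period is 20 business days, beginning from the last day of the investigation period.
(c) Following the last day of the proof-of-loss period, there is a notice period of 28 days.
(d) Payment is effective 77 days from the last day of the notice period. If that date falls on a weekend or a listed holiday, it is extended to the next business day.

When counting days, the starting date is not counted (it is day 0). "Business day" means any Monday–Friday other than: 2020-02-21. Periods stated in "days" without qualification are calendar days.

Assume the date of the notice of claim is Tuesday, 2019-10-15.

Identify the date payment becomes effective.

Adding 41 calendar days to 2019-10-15 gives 2019-11-25, which is the last day of the investigation period.
From Monday, 2019-11-25, 20 business days (Nov 26, Nov 27, Nov 28, Nov 29, …, Dec 19, Dec 20, Dec 23, skipping weekends) brings us to Monday, 2019-12-23, which is the last day of the proof-of-loss period.
The last day of the notice period: 2019-12-23 + 28 days = 2020-01-20.
Adding 77 calendar days to 2020-01-20 gives 2020-04-06, which is the date payment becomes effective. 2020-04-06 is a Monday and is not a listed holiday, so no roll-forward applies.

2020-04-06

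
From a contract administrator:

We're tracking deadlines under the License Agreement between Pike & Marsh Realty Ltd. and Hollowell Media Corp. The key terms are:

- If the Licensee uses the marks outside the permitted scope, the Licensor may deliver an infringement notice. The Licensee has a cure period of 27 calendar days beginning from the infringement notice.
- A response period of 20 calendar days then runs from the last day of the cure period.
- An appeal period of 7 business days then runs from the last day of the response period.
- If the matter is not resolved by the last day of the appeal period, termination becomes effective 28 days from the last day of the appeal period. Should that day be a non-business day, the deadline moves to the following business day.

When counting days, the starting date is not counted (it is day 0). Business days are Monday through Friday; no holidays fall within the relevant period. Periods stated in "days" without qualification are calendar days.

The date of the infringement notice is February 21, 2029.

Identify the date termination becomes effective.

May 16, 2029

The last day of the cure period: 27 calendar days after February 21, 2029 is March 20, 2029.
The last day of the response period: March 20, 2029 + 20 days = April 9, 2029.
From Monday, April 9, 2029, 7 business days (Apr 10, Apr 11, Apr 12, Apr 13, Apr 16, Apr 17, Apr 18, skipping weekends) brings us to Wednesday, April 18, 2029, which is the last day of the appeal period.
The date termination becomes effective: 28 calendar days after April 18, 2029 is May 16, 2029. May 16, 2029 is a Wednesday, so no roll-forward applies.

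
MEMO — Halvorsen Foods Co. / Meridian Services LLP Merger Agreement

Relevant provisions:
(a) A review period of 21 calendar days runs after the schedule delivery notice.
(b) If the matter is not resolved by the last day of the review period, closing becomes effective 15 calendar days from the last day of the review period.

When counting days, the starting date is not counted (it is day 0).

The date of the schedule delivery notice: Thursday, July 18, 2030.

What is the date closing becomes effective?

The last day of the review period: 21 calendar days after July 18, 2030 is August 8, 2030.
Adding 15 calendar days to August 8, 2030 gives August 23, 2030, which is the date closing becomes effective.

August 23, 2030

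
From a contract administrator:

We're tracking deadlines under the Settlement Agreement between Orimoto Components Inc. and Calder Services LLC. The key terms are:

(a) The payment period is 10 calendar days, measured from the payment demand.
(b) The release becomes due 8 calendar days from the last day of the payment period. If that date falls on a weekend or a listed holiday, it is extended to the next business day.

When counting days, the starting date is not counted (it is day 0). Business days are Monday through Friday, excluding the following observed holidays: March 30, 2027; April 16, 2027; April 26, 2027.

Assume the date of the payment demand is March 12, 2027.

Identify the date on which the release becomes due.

The last day of the payment period: March 12, 2027 + 10 days = March 22, 2027.
The date on which the release becomes due: 8 calendar days after March 22, 2027 is March 30, 2027. That falls on Tuesday, a listed holiday, so it rolls to the next business day, Wednesday, March 31, 2027.

March 31, 2027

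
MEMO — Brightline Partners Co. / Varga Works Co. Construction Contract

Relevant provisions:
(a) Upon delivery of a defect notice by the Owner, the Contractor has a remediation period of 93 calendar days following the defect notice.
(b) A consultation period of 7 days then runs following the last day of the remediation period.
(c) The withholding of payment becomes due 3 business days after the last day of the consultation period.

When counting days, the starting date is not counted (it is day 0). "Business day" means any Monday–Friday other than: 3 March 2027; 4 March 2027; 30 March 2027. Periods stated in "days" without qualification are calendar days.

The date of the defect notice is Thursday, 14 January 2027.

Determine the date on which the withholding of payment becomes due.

Adding 93 calendar days to 14 January 2027 gives 17 April 2027, which is the last day of the remediation period.
Adding 7 calendar days to 17 April 2027 gives 24 April 2027, which is the last day of the consultation period.
The date on which the withholding of payment becomes due: counting 3 business days from Saturday, 24 April 2027 (Apr 26, Apr 27, Apr 28, skipping weekends) reaches Wednesday, 28 April 2027.

28 April 2027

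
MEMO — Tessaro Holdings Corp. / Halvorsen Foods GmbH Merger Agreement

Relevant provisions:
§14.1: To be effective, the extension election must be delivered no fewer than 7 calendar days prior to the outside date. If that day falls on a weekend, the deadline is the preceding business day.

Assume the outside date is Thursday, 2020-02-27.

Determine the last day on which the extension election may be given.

2020-02-27 minus 7 days is 2020-02-20. That is a Thursday, so no adjustment is needed.

2020-02-20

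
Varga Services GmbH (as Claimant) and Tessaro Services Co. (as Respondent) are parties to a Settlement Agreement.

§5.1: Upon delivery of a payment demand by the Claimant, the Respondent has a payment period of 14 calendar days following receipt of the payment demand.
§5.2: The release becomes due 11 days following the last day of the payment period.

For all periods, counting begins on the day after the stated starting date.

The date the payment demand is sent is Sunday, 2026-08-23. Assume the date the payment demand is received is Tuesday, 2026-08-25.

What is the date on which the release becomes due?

The last day of the payment period: 2026-08-25 + 14 days = 2026-09-08.
Adding 11 calendar days to 2026-09-08 gives 2026-09-19, which is the date on which the release becomes due.

2026-09-19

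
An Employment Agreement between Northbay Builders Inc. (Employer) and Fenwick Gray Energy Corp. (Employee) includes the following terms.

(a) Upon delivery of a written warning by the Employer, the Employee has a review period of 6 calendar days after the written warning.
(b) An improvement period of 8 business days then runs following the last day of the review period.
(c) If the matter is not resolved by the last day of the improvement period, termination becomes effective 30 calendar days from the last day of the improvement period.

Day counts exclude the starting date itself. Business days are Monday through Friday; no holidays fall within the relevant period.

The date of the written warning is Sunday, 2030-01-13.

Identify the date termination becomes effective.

The last day of the review period: 2030-01-13 + 6 days = 2030-01-19.
The last day of the improvement period: 8 business days after Saturday, 2030-01-19, skipping weekends — Jan 21, Jan 22, Jan 23, Jan 24, Jan 25, Jan 28, Jan 29, Jan 30 — lands on Wednesday, 2030-01-30.
The date termination becomes effective: 2030-01-30 + 30 days = 2030-03-01.

2030-03-01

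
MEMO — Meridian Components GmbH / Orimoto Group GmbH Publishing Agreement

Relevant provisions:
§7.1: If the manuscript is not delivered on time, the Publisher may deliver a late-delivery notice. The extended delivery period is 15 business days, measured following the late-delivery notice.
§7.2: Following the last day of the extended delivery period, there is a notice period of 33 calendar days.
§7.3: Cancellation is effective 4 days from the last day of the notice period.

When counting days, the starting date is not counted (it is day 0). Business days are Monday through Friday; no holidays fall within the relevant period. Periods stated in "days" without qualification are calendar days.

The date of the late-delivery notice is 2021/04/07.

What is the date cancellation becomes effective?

2021/06/04

The last day of the extended delivery period: 15 business days after Wednesday, 2021/04/07, skipping weekends — Apr 8, Apr 9, Apr 12, Apr 13, …, Apr 26, Apr 27, Apr 28 — lands on Wednesday, 2021/04/28.
The last day of the notice period: 33 calendar days after 2021/04/28 is 2021/05/31.
Adding 4 calendar days to 2021/05/31 gives 2021/06/04, which is the date cancellation becomes effective.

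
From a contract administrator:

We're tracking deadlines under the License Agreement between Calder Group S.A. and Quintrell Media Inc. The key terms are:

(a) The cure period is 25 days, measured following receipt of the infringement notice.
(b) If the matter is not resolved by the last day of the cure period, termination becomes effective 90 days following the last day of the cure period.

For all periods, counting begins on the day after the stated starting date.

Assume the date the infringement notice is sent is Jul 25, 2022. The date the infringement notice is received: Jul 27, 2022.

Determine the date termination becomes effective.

Nov 19, 2022

Adding 25 calendar days to Jul 27, 2022 gives Aug 21, 2022, which is the last day of the cure period.
Adding 90 calendar days to Aug 21, 2022 gives Nov 19, 2022, which is the date termination becomes effective.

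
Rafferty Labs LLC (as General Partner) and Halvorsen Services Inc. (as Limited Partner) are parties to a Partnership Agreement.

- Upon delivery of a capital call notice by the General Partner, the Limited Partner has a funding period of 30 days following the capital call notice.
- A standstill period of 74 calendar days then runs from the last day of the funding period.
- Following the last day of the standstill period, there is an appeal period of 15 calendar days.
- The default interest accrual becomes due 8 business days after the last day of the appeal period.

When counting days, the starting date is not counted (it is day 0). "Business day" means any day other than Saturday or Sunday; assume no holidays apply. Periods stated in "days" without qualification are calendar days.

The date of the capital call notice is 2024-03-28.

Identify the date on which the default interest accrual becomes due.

2024-08-06

The last day of the funding period: 2024-03-28 + 30 days = 2024-04-27.
Adding 74 calendar days to 2024-04-27 gives 2024-07-10, which is the last day of the standstill period.
The last day of the appeal period: 2024-07-10 + 15 days = 2024-07-25.
From Thursday, 2024-07-25, 8 business days (Jul 26, Jul 29, Jul 30, Jul 31, Aug 1, Aug 2, Aug 5, Aug 6, skipping weekends) brings us to Tuesday, 2024-08-06, which is the date on which the default interest accrual becomes due.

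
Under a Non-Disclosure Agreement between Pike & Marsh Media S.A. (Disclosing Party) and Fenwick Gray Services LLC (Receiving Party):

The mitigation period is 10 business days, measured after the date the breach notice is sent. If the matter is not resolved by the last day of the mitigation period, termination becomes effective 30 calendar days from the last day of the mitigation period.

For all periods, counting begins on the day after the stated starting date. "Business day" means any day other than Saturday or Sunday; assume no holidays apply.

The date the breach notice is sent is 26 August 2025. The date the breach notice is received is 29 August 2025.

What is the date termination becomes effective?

The last day of the mitigation period: counting 10 business days from Tuesday, 26 August 2025 (Aug 27, Aug 28, Aug 29, Sep 1, Sep 2, Sep 3, Sep 4, Sep 5, Sep 8, Sep 9, skipping weekends) reaches Tuesday, 9 September 2025.
Adding 30 calendar days to 9 September 2025 gives 9 October 2025, which is the date termination becomes effective.

9 October 2025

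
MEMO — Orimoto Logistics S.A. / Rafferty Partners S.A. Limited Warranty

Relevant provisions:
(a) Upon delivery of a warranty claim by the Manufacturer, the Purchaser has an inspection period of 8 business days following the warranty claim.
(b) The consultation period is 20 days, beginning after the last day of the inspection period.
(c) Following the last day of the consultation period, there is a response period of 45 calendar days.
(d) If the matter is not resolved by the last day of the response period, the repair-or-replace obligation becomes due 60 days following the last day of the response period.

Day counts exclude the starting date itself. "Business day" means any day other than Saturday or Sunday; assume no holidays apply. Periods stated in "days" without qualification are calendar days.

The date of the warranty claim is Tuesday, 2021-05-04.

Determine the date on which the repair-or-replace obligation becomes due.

2021-09-16

The last day of the inspection period: 8 business days after Tuesday, 2021-05-04, skipping weekends — May 5, May 6, May 7, May 10, May 11, May 12, May 13, May 14 — lands on Friday, 2021-05-14.
The last day of the consultation period: 20 calendar days after 2021-05-14 is 2021-06-03.
The last day of the response period: 2021-06-03 + 45 days = 2021-07-18.
The date on which the repair-or-replace obligation becomes due: 60 calendar days after 2021-07-18 is 2021-09-16.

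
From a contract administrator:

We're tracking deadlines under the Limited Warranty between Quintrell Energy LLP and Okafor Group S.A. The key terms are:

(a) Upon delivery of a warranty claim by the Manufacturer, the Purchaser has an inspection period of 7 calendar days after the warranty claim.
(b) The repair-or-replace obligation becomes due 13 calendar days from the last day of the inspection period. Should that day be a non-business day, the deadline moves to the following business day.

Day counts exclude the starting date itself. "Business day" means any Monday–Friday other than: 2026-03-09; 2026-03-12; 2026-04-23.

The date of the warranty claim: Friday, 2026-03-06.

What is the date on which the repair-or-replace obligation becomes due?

2026-03-26

Adding 7 calendar days to 2026-03-06 gives 2026-03-13, which is the last day of the inspection period.
The date on which the repair-or-replace obligation becomes due: 2026-03-13 + 13 days = 2026-03-26. 2026-03-26 is a Thursday and is not a listed holiday, so no roll-forward applies.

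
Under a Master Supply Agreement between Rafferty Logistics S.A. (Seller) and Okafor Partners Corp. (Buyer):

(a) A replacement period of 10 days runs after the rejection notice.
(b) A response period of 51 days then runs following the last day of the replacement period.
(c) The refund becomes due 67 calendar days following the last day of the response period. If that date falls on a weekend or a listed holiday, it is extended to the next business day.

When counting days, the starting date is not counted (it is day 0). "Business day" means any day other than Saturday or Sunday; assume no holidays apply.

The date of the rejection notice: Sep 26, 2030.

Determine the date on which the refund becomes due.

Feb 3, 2031

Adding 10 calendar days to Sep 26, 2030 gives Oct 6, 2030, which is the last day of the replacement period.
The last day of the response period: 51 calendar days after Oct 6, 2030 is Nov 26, 2030.
The date on which the refund becomes due: 67 calendar days after Nov 26, 2030 is Feb 1, 2031. That falls on a Saturday, so it rolls to the next business day, Monday, Feb 3, 2031.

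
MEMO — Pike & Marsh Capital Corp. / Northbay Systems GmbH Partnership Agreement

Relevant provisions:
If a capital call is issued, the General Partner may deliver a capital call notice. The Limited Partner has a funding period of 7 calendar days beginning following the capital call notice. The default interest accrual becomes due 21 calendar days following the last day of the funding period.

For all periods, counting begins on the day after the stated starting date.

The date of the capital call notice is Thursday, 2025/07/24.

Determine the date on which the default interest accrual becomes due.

2025/08/21

The last day of the funding period: 2025/07/24 + 7 days = 2025/07/31.
The date on which the default interest accrual becomes due: 2025/07/31 + 21 days = 2025/08/21.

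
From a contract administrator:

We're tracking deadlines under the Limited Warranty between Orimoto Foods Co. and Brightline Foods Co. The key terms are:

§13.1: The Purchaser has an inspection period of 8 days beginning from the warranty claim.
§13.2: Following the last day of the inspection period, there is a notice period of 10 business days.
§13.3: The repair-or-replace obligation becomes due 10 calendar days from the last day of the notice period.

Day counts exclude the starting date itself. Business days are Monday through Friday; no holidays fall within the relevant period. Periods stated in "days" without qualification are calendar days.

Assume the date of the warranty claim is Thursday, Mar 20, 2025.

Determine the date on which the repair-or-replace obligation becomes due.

The last day of the inspection period: Mar 20, 2025 + 8 days = Mar 28, 2025.
From Friday, Mar 28, 2025, 10 business days (Mar 31, Apr 1, Apr 2, Apr 3, Apr 4, Apr 7, Apr 8, Apr 9, Apr 10, Apr 11, skipping weekends) brings us to Friday, Apr 11, 2025, which is the last day of the notice period.
Adding 10 calendar days to Apr 11, 2025 gives Apr 21, 2025, which is the date on which the repair-or-replace obligation becomes due.

Apr 21, 2025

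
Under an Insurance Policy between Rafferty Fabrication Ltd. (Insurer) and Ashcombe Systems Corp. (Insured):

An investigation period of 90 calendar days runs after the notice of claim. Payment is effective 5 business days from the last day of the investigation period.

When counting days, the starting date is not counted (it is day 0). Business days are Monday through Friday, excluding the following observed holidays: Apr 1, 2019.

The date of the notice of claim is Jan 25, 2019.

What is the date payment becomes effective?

May 2, 2019

The last day of the investigation period: Jan 25, 2019 + 90 days = Apr 25, 2019.
The date payment becomes effective: 5 business days after Thursday, Apr 25, 2019, skipping weekends — Apr 26, Apr 29, Apr 30, May 1, May 2 — lands on Thursday, May 2, 2019.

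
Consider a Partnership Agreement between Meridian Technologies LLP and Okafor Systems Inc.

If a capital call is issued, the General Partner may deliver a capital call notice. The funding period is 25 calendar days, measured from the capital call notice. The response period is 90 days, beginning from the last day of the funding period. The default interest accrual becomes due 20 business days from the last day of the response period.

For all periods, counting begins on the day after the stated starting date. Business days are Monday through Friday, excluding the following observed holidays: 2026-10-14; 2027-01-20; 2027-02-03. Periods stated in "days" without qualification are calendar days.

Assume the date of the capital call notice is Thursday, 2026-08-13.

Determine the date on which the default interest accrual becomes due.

Adding 25 calendar days to 2026-08-13 gives 2026-09-07, which is the last day of the funding period.
Adding 90 calendar days to 2026-09-07 gives 2026-12-06, which is the last day of the response period.
From Sunday, 2026-12-06, 20 business days (Dec 7, Dec 8, Dec 9, Dec 10, …, Dec 30, Dec 31, Jan 1, skipping weekends) brings us to Friday, 2027-01-01, which is the date on which the default interest accrual becomes due.

2027-01-01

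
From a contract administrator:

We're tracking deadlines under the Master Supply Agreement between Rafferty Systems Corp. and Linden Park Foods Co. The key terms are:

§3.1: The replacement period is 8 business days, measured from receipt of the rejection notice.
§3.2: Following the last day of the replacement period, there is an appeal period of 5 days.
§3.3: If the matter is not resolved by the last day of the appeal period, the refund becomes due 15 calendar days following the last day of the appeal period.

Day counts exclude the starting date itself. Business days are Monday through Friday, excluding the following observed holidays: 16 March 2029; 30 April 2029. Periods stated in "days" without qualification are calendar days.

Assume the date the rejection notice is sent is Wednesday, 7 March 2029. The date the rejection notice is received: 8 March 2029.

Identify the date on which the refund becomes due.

10 April 2029

The last day of the replacement period: 8 business days after Thursday, 8 March 2029, skipping weekends and the listed holiday on Mar 16 — Mar 9, Mar 12, Mar 13, Mar 14, Mar 15, Mar 19, Mar 20, Mar 21 — lands on Wednesday, 21 March 2029.
Adding 5 calendar days to 21 March 2029 gives 26 March 2029, which is the last day of the appeal period.
The date on which the refund becomes due: 26 March 2029 + 15 days = 10 April 2029.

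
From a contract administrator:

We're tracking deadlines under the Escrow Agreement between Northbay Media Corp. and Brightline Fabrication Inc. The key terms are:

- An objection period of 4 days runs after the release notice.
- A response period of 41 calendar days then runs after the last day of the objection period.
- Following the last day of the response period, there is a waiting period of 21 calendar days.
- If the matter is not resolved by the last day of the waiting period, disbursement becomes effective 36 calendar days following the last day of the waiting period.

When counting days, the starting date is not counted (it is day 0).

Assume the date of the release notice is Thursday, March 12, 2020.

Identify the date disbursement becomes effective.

The last day of the objection period: 4 calendar days after March 12, 2020 is March 16, 2020.
The last day of the response period: 41 calendar days after March 16, 2020 is April 26, 2020.
The last day of the waiting period: 21 calendar days after April 26, 2020 is May 17, 2020.
The date disbursement becomes effective: May 17, 2020 + 36 days = June 22, 2020.

June 22, 2020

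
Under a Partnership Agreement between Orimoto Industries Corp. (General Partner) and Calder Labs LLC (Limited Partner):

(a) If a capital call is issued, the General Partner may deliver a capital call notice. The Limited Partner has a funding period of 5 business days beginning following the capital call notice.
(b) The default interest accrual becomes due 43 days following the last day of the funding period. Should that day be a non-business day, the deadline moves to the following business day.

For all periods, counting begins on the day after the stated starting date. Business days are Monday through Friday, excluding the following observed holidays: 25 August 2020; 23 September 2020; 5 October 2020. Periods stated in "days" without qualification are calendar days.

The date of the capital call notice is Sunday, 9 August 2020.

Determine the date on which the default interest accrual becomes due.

The last day of the funding period: 5 business days after Sunday, 9 August 2020, skipping weekends — Aug 10, Aug 11, Aug 12, Aug 13, Aug 14 — lands on Friday, 14 August 2020.
The date on which the default interest accrual becomes due: 14 August 2020 + 43 days = 26 September 2020. That falls on a Saturday, so it rolls to the next business day, Monday, 28 September 2020.

28 September 2020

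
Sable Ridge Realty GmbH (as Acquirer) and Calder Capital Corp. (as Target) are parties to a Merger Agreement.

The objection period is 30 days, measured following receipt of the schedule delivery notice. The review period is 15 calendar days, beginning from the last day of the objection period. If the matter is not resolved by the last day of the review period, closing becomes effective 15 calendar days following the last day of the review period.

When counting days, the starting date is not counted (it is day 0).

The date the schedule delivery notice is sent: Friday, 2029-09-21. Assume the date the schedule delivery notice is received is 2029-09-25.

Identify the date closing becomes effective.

2029-11-24

Adding 30 calendar days to 2029-09-25 gives 2029-10-25, which is the last day of the objection period.
The last day of the review period: 15 calendar days after 2029-10-25 is 2029-11-09.
Adding 15 calendar days to 2029-11-09 gives 2029-11-24, which is the date closing becomes effective.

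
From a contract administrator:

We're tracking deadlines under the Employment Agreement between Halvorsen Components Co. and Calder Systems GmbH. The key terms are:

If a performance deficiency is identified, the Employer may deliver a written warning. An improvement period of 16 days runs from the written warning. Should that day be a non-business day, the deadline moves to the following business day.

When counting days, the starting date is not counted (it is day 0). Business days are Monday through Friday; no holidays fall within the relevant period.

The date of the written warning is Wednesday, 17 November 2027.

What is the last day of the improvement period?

The last day of the improvement period: 17 November 2027 + 16 days = 3 December 2027. 3 December 2027 is a Friday, so no roll-forward applies.

3 December 2027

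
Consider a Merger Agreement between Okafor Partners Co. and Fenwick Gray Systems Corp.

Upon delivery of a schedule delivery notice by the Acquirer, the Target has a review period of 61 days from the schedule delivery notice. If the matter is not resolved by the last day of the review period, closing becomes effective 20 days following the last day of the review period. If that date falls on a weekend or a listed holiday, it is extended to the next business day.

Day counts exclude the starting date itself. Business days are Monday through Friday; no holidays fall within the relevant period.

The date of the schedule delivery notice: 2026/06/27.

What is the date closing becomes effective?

2026/09/16

The last day of the review period: 2026/06/27 + 61 days = 2026/08/27.
The date closing becomes effective: 2026/08/27 + 20 days = 2026/09/16. 2026/09/16 is a Wednesday, so no roll-forward applies.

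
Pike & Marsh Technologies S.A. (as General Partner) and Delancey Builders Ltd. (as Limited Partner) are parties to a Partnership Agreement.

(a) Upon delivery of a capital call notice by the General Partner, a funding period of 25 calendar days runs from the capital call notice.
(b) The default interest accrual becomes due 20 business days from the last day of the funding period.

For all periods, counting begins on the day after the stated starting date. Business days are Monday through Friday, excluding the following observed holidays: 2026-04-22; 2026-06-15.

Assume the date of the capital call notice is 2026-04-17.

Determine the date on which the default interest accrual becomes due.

2026-06-09

The last day of the funding period: 2026-04-17 + 25 days = 2026-05-12.
From Tuesday, 2026-05-12, 20 business days (May 13, May 14, May 15, May 18, …, Jun 5, Jun 8, Jun 9, skipping weekends) brings us to Tuesday, 2026-06-09, which is the date on which the default interest accrual becomes due.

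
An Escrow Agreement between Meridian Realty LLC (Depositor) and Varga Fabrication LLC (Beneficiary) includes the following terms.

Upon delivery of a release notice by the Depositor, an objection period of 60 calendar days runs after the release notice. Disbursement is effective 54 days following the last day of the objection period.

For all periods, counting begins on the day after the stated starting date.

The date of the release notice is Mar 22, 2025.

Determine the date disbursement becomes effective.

Jul 14, 2025

Adding 60 calendar days to Mar 22, 2025 gives May 21, 2025, which is the last day of the objection period.
Adding 54 calendar days to May 21, 2025 gives Jul 14, 2025, which is the date disbursement becomes effective.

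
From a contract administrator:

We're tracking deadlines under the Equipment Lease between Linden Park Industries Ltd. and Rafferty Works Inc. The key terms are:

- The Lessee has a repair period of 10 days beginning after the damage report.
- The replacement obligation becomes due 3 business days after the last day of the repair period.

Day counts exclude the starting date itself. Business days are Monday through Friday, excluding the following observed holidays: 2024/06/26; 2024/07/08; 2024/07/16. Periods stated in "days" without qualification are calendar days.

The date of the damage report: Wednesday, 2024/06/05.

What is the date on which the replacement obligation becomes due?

2024/06/19

Adding 10 calendar days to 2024/06/05 gives 2024/06/15, which is the last day of the repair period.
The date on which the replacement obligation becomes due: 3 business days after Saturday, 2024/06/15, skipping weekends — Jun 17, Jun 18, Jun 19 — lands on Wednesday, 2024/06/19.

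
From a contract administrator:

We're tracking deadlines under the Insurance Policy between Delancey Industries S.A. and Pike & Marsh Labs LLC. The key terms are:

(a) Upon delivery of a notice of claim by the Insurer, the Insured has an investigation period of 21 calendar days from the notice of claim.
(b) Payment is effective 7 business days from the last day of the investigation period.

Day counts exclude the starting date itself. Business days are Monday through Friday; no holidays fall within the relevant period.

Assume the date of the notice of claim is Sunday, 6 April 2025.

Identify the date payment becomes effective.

6 May 2025

Adding 21 calendar days to 6 April 2025 gives 27 April 2025, which is the last day of the investigation period.
The date payment becomes effective: counting 7 business days from Sunday, 27 April 2025 (Apr 28, Apr 29, Apr 30, May 1, May 2, May 5, May 6, skipping weekends) reaches Tuesday, 6 May 2025.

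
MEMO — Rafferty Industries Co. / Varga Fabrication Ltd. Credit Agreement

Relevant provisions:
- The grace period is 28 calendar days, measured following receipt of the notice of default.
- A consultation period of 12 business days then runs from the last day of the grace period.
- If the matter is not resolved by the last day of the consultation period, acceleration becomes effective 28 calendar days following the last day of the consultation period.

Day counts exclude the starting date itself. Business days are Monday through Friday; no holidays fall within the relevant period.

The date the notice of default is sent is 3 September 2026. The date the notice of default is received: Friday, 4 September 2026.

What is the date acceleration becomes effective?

17 November 2026

Adding 28 calendar days to 4 September 2026 gives 2 October 2026, which is the last day of the grace period.
From Friday, 2 October 2026, 12 business days (Oct 5, Oct 6, Oct 7, Oct 8, …, Oct 16, Oct 19, Oct 20, skipping weekends) brings us to Tuesday, 20 October 2026, which is the last day of the consultation period.
The date acceleration becomes effective: 20 October 2026 + 28 days = 17 November 2026.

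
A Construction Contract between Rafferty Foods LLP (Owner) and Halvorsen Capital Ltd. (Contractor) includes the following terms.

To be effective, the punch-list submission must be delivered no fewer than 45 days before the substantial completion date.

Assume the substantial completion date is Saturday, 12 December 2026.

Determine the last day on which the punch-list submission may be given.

Counting back 45 calendar days from 12 December 2026 gives 28 October 2026.

28 October 2026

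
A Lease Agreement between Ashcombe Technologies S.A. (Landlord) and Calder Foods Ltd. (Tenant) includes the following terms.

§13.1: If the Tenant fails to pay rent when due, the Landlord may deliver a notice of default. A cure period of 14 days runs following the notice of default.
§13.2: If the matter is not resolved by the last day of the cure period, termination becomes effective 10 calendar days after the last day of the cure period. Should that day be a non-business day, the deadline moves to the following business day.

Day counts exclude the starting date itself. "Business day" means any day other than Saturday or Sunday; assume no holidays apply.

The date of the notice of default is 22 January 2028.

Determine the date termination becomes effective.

15 February 2028

The last day of the cure period: 14 calendar days after 22 January 2028 is 5 February 2028.
Adding 10 calendar days to 5 February 2028 gives 15 February 2028, which is the date termination becomes effective. 15 February 2028 is a Tuesday, so no roll-forward applies.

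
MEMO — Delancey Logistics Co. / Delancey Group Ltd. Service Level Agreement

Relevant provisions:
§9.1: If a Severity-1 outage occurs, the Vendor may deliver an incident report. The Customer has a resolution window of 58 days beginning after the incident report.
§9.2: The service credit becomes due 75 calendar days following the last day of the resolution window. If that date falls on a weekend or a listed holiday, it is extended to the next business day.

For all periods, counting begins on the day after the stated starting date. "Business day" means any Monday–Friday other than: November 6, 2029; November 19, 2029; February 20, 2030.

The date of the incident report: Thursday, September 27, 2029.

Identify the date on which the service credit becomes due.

The last day of the resolution window: September 27, 2029 + 58 days = November 24, 2029.
The date on which the service credit becomes due: 75 calendar days after November 24, 2029 is February 7, 2030. February 7, 2030 is a Thursday and is not a listed holiday, so no roll-forward applies.

February 7, 2030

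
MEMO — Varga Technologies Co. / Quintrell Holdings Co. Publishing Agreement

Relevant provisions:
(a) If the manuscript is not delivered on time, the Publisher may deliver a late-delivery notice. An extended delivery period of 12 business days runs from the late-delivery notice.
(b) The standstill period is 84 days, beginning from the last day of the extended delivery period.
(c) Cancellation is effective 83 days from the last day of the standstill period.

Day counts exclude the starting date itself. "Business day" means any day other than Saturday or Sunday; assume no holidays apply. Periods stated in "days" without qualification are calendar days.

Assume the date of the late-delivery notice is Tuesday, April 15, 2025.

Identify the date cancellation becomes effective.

The last day of the extended delivery period: 12 business days after Tuesday, April 15, 2025, skipping weekends — Apr 16, Apr 17, Apr 18, Apr 21, …, Apr 29, Apr 30, May 1 — lands on Thursday, May 1, 2025.
The last day of the standstill period: May 1, 2025 + 84 days = July 24, 2025.
The date cancellation becomes effective: 83 calendar days after July 24, 2025 is October 15, 2025.

October 15, 2025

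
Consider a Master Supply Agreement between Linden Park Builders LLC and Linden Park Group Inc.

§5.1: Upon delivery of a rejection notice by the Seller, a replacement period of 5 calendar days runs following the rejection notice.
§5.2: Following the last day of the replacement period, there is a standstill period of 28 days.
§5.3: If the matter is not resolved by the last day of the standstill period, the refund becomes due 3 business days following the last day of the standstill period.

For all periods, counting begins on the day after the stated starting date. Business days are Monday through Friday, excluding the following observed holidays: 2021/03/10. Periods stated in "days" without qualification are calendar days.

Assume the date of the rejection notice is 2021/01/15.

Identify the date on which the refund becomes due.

Adding 5 calendar days to 2021/01/15 gives 2021/01/20, which is the last day of the replacement period.
The last day of the standstill period: 28 calendar days after 2021/01/20 is 2021/02/17.
The date on which the refund becomes due: 3 business days after Wednesday, 2021/02/17, skipping weekends — Feb 18, Feb 19, Feb 22 — lands on Monday, 2021/02/22.

2021/02/22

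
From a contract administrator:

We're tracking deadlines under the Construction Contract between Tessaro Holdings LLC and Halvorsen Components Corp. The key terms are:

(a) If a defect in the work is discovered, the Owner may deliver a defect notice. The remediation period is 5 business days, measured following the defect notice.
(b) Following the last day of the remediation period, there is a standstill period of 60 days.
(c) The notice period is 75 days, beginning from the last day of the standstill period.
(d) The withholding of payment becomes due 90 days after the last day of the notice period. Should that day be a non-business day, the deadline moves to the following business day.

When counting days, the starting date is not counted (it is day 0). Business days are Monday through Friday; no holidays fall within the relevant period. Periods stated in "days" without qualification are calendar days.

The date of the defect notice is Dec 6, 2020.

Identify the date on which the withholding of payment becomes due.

Jul 26, 2021

The last day of the remediation period: counting 5 business days from Sunday, Dec 6, 2020 (Dec 7, Dec 8, Dec 9, Dec 10, Dec 11, skipping weekends) reaches Friday, Dec 11, 2020.
Adding 60 calendar days to Dec 11, 2020 gives Feb 9, 2021, which is the last day of the standstill period.
Adding 75 calendar days to Feb 9, 2021 gives Apr 25, 2021, which is the last day of the notice period.
The date on which the withholding of payment becomes due: Apr 25, 2021 + 90 days = Jul 24, 2021. That falls on a Saturday, so it rolls to the next business day, Monday, Jul 26, 2021.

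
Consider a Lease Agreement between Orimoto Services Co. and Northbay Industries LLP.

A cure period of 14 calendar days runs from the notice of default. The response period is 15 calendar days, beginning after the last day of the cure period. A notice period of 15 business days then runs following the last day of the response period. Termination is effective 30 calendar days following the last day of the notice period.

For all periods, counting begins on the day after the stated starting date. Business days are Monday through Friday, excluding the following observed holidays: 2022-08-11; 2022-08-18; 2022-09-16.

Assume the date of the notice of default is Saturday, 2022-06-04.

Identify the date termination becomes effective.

2022-08-21

Adding 14 calendar days to 2022-06-04 gives 2022-06-18, which is the last day of the cure period.
Adding 15 calendar days to 2022-06-18 gives 2022-07-03, which is the last day of the response period.
The last day of the notice period: 15 business days after Sunday, 2022-07-03, skipping weekends — Jul 4, Jul 5, Jul 6, Jul 7, …, Jul 20, Jul 21, Jul 22 — lands on Friday, 2022-07-22.
The date termination becomes effective: 2022-07-22 + 30 days = 2022-08-21.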